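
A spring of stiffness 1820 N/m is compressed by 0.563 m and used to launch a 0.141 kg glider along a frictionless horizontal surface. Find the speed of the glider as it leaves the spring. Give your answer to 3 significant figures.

v = 64.0 m/s

Conservation of energy: ½kx² = ½mv²
v = x√(k/m) = 0.563 × √(1820/0.141) = 63.96 m/s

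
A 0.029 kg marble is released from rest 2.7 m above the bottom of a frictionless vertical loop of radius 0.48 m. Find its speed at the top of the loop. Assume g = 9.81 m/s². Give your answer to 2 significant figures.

v = 5.8 m/s

Energy conservation: mgh = ½mv_top² + mg(2r)
v_top² = 2g(h − 2r) = 2(9.81)(2.7 − 0.9600) = 34.14
v_top = 5.843 m/s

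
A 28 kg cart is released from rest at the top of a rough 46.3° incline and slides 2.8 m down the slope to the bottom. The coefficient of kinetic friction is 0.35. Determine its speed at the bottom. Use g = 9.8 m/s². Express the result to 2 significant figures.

v = 5.1 m/s

Energy: mgh = ½mv² + W_f, with h = L sinθ and W_f = μ_k (mg cosθ) L
mgh = mgL sinθ = (28)(9.8)(2.8)sin46.3° = 555.47 J
W_f = μ_k mg cosθ · L = (0.35)(28)(9.8)cos46.3°·2.8 = 185.8 J
½mv² = 555.47 − 185.8 = 369.68 J
v = √(2 × 369.68/28) = 5.139 m/s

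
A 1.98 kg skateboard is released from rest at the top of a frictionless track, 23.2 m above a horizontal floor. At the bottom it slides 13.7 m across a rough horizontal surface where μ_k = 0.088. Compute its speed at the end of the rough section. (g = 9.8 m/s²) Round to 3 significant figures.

Applying the work–energy principle:
mgh = ½mv² + μ_k m g d
W_f = μ_k mg d = (0.088)(1.98)(9.8)(13.7) = 23.39 J
½mv² = mgh − W_f = 450.17 − 23.39 = 426.78 J
v = √(2 × 426.78/1.98) = 20.76 m/s

v = 20.8 m/s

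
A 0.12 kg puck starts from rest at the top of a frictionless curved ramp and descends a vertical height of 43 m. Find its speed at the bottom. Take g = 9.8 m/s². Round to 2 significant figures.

v = 29 m/s

Mechanical energy is conserved (no friction): mgh = ½mv²
v = √(2gh) = √(2 × 9.8 × 43) = √842.80 = 29.03 m/s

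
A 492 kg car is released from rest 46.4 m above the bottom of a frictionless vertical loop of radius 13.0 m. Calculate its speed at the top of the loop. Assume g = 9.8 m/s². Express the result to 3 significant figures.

Energy conservation: mgh = ½mv_top² + mg(2r)
v_top² = 2g(h − 2r) = 2(9.8)(46.4 − 26.00) = 399.8
v_top = 20.00 m/s

v = 20.0 m/s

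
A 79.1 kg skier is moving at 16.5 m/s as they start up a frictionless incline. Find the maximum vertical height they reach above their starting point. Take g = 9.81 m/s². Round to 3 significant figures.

By energy conservation, ½mv² = mgh
h = v²/(2g) = 16.5²/(2 × 9.81) = 13.88 m

h = 13.9 m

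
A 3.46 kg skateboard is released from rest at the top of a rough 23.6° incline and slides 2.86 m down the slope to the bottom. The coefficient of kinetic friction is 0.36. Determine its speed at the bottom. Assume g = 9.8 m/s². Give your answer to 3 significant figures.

Work–energy: mg(L sinθ) − μ_k(mg cosθ)L = ½mv²
mgh = mgL sinθ = (3.46)(9.8)(2.86)sin23.6° = 38.825 J
W_f = μ_k mg cosθ · L = (0.36)(3.46)(9.8)cos23.6°·2.86 = 31.99 J
½mv² = 38.825 − 31.99 = 6.8328 J
v = √(2 × 6.8328/3.46) = 1.987 m/s

v = 1.99 m/s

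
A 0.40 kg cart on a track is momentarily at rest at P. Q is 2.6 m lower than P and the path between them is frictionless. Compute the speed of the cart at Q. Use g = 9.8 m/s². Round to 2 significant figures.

By conservation of mechanical energy, mgh = ½mv²
v = √(2gh) = √(2 × 9.8 × 2.6) = √50.960 = 7.139 m/s

v = 7.1 m/s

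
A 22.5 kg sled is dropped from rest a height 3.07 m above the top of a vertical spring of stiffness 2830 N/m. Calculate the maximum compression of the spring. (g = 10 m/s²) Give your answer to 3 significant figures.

Take the reference level at the top of the uncompressed spring. At max compression the sled has fallen H + x and is momentarily at rest:
mg(H + x) = ½kx²
½(2830)x² − (22.5)(10)x − (22.5)(10)(3.07) = 0
1415x² − 225.0x − 690.8 = 0
x = [225.0 + √(50625 + 3.9096e+06)]/(2 × 1415) = 0.7827 m

x = 0.783 m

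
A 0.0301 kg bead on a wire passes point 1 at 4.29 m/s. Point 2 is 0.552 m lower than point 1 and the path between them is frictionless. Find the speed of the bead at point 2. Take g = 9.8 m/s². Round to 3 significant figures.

By conservation of mechanical energy, ½mv₀² + mgh = ½mv²
v² = v₀² + 2gh = (4.29)² + 2(9.8)(0.552) = 29.223
v = √29.223 = 5.406 m/s

v = 5.41 m/s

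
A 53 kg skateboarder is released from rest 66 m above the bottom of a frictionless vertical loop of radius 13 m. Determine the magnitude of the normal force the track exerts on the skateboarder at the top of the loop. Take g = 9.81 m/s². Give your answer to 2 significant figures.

N = 2700 N

Energy from release to top (height 2r): mgh = ½mv_top² + mg(2r)
v_top² = 2g(h − 2r) = 2(9.81)(66 − 26.00) = 784.80 m²/s²
At the top, both N and weight point toward the centre: N + mg = mv_top²/r
N = m(v_top²/r − g) = 53(784.80/13 − 9.81) = 2680 N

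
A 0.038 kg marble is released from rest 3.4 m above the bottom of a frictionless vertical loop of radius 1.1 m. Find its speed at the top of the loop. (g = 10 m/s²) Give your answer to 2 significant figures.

v = 4.9 m/s

Energy conservation: mgh = ½mv_top² + mg(2r)
v_top² = 2g(h − 2r) = 2(10)(3.4 − 2.200) = 24.00
v_top = 4.899 m/s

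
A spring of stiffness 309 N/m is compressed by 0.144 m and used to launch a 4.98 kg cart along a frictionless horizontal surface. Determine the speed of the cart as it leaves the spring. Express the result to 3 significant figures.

Conservation of energy: ½kx² = ½mv²
v = x√(k/m) = 0.144 × √(309/4.98) = 1.134 m/s

v = 1.13 m/s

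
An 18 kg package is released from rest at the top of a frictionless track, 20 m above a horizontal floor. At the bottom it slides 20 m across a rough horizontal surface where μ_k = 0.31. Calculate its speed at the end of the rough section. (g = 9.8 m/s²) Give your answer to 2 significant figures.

v = 16 m/s

Energy at the top = energy at the end + work done against friction:
mgh = ½mv² + μ_k m g d
W_f = μ_k mg d = (0.31)(18)(9.8)(20) = 1094 J
½mv² = mgh − W_f = 3528.0 − 1094 = 2434.3 J
v = √(2 × 2434.3/18) = 16.45 m/s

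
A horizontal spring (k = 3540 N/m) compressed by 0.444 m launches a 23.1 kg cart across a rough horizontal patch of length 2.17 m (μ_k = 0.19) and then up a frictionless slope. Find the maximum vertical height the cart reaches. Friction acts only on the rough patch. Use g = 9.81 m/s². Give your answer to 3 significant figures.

Spring energy: E₀ = ½kx² = ½(3540)(0.444)² = 348.93 J
Friction: W_f = μ_k mg d = (0.19)(23.1)(9.81)(2.17) = 93.43 J
Energy at base of ramp: E = 348.93 − 93.43 = 255.50 J
At max height all remaining energy is PE: mgh = E ⇒ h = E/(mg) = 255.50/(23.1 × 9.81) = 1.127 m

h = 1.13 m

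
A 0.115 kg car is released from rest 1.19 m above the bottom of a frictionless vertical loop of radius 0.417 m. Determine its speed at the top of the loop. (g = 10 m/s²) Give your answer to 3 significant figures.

Energy conservation: mgh = ½mv_top² + mg(2r)
v_top² = 2g(h − 2r) = 2(10)(1.19 − 0.8340) = 7.120
v_top = 2.668 m/s

v = 2.67 m/s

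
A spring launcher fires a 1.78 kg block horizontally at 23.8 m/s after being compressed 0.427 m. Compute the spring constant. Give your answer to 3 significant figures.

k = 5530 N/m

½kx² = ½mv²
k = mv²/x² = (1.78)(23.8)²/(0.427)² = 5530 N/m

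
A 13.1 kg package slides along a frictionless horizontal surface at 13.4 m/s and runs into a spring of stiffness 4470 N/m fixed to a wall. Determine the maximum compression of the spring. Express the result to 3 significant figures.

Conservation of energy between contact and max compression: ½mv² = ½kx²
x = v√(m/k) = 13.4 × √(13.1/4470) = 0.7254 m

x = 0.725 m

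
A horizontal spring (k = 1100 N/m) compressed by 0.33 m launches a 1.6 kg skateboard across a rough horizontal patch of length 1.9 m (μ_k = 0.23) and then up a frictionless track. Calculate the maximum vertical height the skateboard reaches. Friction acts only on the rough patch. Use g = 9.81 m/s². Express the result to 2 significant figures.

h = 3.4 m

Spring energy: E₀ = ½kx² = ½(1100)(0.33)² = 59.895 J
Friction: W_f = μ_k mg d = (0.23)(1.6)(9.81)(1.9) = 6.859 J
Energy at base of ramp: E = 59.895 − 6.859 = 53.036 J
At max height all remaining energy is PE: mgh = E ⇒ h = E/(mg) = 53.036/(1.6 × 9.81) = 3.379 m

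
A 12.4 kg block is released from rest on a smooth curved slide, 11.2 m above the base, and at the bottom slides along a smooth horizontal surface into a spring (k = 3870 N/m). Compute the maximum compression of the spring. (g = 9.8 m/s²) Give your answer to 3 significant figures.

x = 0.839 m

At max compression the block is momentarily at rest: mgh = ½kx²
x = √(2mgh/k) = √(2 × 12.4 × 9.8 × 11.2 / 3870) = 0.8387 m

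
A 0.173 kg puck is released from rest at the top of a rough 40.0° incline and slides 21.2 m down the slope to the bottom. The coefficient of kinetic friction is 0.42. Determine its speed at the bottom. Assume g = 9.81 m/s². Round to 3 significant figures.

Energy: mgh = ½mv² + W_f, with h = L sinθ and W_f = μ_k (mg cosθ) L
mgh = mgL sinθ = (0.173)(9.81)(21.2)sin40.0° = 23.127 J
W_f = μ_k mg cosθ · L = (0.42)(0.173)(9.81)cos40.0°·21.2 = 11.58 J
½mv² = 23.127 − 11.58 = 11.551 J
v = √(2 × 11.551/0.173) = 11.56 m/s

v = 11.6 m/s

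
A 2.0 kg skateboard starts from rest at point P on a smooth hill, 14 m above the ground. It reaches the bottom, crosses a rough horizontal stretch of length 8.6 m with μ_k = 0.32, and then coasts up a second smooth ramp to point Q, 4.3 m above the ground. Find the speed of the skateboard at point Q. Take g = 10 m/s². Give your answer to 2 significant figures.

v = 12 m/s

Energy at P: mgh₁ = (2.0)(10)(14) = 280.00 J
Friction loss: W_f = μ_k mg d = 55.04 J
At Q: ½mv² + mgh₂ = mgh₁ − W_f
½mv² = 280.00 − 55.04 − 86.000 = 138.96 J
v = √(2 × 138.96/2.0) = 11.79 m/s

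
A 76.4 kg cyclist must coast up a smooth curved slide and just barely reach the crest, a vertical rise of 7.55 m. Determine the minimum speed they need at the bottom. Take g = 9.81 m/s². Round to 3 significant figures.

v = 12.2 m/s

At the top they are momentarily at rest, so all KE converts to PE: ½mv² = mgh
v = √(2gh) = √(2 × 9.81 × 7.55) = 12.17 m/s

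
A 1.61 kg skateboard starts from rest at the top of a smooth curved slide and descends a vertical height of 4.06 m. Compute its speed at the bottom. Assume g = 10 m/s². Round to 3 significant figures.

Equating total energy at the two states: mgh = ½mv²
v = √(2gh) = √(2 × 10 × 4.06) = √81.200 = 9.011 m/s

v = 9.01 m/s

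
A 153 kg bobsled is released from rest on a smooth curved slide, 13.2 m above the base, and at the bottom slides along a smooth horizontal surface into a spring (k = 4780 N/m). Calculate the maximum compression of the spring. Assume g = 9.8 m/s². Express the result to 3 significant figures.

At max compression the bobsled is momentarily at rest: mgh = ½kx²
x = √(2mgh/k) = √(2 × 153 × 9.8 × 13.2 / 4780) = 2.878 m

x = 2.88 m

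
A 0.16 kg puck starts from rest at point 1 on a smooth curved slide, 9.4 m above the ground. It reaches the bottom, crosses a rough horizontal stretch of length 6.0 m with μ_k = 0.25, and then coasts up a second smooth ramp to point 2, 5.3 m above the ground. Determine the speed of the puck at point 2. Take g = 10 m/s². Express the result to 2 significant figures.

v = 7.2 m/s

Energy at 1: mgh₁ = (0.16)(10)(9.4) = 15.040 J
Friction loss: W_f = μ_k mg d = 2.400 J
At 2: ½mv² + mgh₂ = mgh₁ − W_f
½mv² = 15.040 − 2.400 − 8.4800 = 4.1600 J
v = √(2 × 4.1600/0.16) = 7.211 m/s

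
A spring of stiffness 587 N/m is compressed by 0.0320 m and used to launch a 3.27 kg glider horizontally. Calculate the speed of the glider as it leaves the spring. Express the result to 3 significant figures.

Spring PE converts entirely to kinetic energy: ½kx² = ½mv²
v = x√(k/m) = 0.0320 × √(587/3.27) = 0.4287 m/s

v = 0.429 m/s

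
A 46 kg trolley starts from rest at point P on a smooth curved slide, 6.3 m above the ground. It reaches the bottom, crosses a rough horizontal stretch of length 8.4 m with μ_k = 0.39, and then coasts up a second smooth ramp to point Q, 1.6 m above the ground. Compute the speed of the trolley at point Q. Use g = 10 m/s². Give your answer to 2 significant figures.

Energy at P: mgh₁ = (46)(10)(6.3) = 2898.0 J
Friction loss: W_f = μ_k mg d = 1507 J
At Q: ½mv² + mgh₂ = mgh₁ − W_f
½mv² = 2898.0 − 1507 − 736.00 = 655.04 J
v = √(2 × 655.04/46) = 5.337 m/s

v = 5.3 m/s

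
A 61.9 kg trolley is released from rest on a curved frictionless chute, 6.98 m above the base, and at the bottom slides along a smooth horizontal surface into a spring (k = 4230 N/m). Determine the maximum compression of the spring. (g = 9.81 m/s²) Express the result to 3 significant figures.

x = 1.42 m

Energy conservation (no friction) from release to max compression: mgh = ½kx²
x = √(2mgh/k) = √(2 × 61.9 × 9.81 × 6.98 / 4230) = 1.416 m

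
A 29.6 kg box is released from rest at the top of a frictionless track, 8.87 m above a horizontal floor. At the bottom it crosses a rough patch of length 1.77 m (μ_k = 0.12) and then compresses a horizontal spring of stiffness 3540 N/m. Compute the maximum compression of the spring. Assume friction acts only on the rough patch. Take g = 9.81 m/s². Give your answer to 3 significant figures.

Initial energy: E₁ = mgh = (29.6)(9.81)(8.87) = 2575.6 J
Friction removes W_f = μ_k mg d = (0.12)(29.6)(9.81)(1.77) = 61.68 J
Energy reaching the spring: E = 2575.6 − 61.68 = 2514.0 J
At max compression ½kx² = E ⇒ x = √(2E/k) = √(2 × 2514.0/3540) = 1.192 m

x = 1.19 m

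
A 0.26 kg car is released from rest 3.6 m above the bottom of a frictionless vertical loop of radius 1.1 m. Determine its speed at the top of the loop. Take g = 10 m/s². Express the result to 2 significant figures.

Energy conservation: mgh = ½mv_top² + mg(2r)
v_top² = 2g(h − 2r) = 2(10)(3.6 − 2.200) = 28.00
v_top = 5.292 m/s

v = 5.3 m/s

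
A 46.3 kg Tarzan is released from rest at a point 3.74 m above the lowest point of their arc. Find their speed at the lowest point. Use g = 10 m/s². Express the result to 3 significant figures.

v = 8.65 m/s

Equating total energy at the two states: mgh = ½mv²
v = √(2gh) = √(2 × 10 × 3.74) = √74.800 = 8.649 m/s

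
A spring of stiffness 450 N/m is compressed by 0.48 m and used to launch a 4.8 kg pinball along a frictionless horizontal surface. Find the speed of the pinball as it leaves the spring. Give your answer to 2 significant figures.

Spring PE converts entirely to kinetic energy: ½kx² = ½mv²
v = x√(k/m) = 0.48 × √(450/4.8) = 4.648 m/s

v = 4.6 m/s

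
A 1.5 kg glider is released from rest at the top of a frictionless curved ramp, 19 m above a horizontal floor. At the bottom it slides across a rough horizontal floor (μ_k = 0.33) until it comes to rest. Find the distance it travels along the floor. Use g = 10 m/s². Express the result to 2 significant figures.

Applying the work–energy principle:
At rest all PE has been dissipated by friction: mgh = μ_k m g d
d = h/μ_k = 19/0.33 = 57.58 m

d = 58 m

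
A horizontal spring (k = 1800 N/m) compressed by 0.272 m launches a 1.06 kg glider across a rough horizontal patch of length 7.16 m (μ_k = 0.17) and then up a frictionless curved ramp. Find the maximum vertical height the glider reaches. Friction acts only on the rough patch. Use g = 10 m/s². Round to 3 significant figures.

h = 5.06 m

Spring energy: E₀ = ½kx² = ½(1800)(0.272)² = 66.586 J
Friction: W_f = μ_k mg d = (0.17)(1.06)(10)(7.16) = 12.90 J
Energy at base of ramp: E = 66.586 − 12.90 = 53.683 J
At max height all remaining energy is PE: mgh = E ⇒ h = E/(mg) = 53.683/(1.06 × 10) = 5.064 m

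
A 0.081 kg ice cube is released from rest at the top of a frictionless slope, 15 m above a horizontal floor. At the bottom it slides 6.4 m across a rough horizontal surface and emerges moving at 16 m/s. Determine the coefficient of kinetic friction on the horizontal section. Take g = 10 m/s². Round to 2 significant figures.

μ_k = 0.34

Applying the work–energy principle:
mgh = ½mv² + μ_k m g d
mgh = 12.150 J; ½mv² = 10.368 J
W_f = 12.150 − 10.368 = 1.782 J
μ_k = W_f/(mg·d) = 1.782/(0.8100 × 6.4) = 0.3437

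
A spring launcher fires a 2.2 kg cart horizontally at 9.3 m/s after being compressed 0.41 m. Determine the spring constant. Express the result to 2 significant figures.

k = 1100 N/m

Energy stored in the spring equals the launch KE: ½kx² = ½mv²
k = mv²/x² = (2.2)(9.3)²/(0.41)² = 1132 N/m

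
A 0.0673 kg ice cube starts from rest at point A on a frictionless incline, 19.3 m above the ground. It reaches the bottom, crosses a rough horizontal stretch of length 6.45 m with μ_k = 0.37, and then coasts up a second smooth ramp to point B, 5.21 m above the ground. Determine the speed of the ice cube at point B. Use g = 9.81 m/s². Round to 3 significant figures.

v = 15.2 m/s

Energy at A: mgh₁ = (0.0673)(9.81)(19.3) = 12.742 J
Friction loss: W_f = μ_k mg d = 1.576 J
At B: ½mv² + mgh₂ = mgh₁ − W_f
½mv² = 12.742 − 1.576 − 3.4397 = 7.7268 J
v = √(2 × 7.7268/0.0673) = 15.15 m/s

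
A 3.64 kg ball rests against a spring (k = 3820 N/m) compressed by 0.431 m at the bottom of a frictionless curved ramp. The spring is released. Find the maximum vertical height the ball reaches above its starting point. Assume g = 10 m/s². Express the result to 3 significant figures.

Energy conservation from release to the highest point: ½kx² = mgh
h = kx²/(2mg) = (3820)(0.431)²/(2 × 3.64 × 10) = 9.747 m

h = 9.75 m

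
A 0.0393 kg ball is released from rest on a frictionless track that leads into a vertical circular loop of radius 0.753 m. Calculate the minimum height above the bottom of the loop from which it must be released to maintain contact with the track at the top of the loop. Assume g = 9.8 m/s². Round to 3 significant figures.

h = 1.88 m

At the top, for minimum speed gravity alone supplies the centripetal force: mg = mv_top²/r ⇒ v_top² = gr = 7.379 m²/s²
Energy conservation from release height h to the top (height 2r): mgh = ½mv_top² + mg(2r)
h = v_top²/(2g) + 2r = r/2 + 2r = 5r/2 = 1.883 m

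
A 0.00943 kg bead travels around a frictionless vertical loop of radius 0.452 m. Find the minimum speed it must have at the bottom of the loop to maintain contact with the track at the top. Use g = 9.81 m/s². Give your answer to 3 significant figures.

v = 4.71 m/s

At the top: mg = mv_top²/r ⇒ v_top² = gr = 4.434 m²/s²
Energy from bottom to top (height 2r): ½mv_bot² = ½mv_top² + mg(2r)
v_bot² = gr + 4gr = 5gr = 22.17
v_bot = √(5gr) = 4.709 m/s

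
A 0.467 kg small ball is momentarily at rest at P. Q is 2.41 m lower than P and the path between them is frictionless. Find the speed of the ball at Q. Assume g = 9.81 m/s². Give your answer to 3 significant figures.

By conservation of mechanical energy, mgh = ½mv²
v = √(2gh) = √(2 × 9.81 × 2.41) = √47.284 = 6.876 m/s

v = 6.88 m/s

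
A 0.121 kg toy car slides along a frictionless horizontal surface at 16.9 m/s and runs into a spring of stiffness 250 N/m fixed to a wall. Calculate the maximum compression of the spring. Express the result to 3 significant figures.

All KE is stored as spring PE at maximum compression: ½mv² = ½kx²
x = v√(m/k) = 16.9 × √(0.121/250) = 0.3718 m

x = 0.372 m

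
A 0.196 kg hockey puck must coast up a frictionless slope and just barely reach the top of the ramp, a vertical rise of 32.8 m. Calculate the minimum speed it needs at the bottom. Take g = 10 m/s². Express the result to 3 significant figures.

v = 25.6 m/s

At the top it is momentarily at rest, so all KE converts to PE: ½mv² = mgh
v = √(2gh) = √(2 × 10 × 32.8) = 25.61 m/s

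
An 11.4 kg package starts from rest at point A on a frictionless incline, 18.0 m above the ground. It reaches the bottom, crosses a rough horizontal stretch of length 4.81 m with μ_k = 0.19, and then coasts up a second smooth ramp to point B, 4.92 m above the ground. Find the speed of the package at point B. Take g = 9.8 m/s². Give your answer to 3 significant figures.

Energy at A: mgh₁ = (11.4)(9.8)(18.0) = 2011.0 J
Friction loss: W_f = μ_k mg d = 102.1 J
At B: ½mv² + mgh₂ = mgh₁ − W_f
½mv² = 2011.0 − 102.1 − 549.66 = 1359.2 J
v = √(2 × 1359.2/11.4) = 15.44 m/s

v = 15.4 m/s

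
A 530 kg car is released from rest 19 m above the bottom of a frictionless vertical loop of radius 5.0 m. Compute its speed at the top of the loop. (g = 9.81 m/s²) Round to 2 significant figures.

Energy conservation: mgh = ½mv_top² + mg(2r)
v_top² = 2g(h − 2r) = 2(9.81)(19 − 10.00) = 176.6
v_top = 13.29 m/s

v = 13 m/s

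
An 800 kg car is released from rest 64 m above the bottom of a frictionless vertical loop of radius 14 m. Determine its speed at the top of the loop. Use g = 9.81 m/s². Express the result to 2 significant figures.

Energy conservation: mgh = ½mv_top² + mg(2r)
v_top² = 2g(h − 2r) = 2(9.81)(64 − 28.00) = 706.3
v_top = 26.58 m/s

v = 27 m/s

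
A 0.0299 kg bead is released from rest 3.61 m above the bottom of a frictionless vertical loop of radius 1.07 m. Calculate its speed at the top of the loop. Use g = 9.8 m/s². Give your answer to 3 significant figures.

Energy conservation: mgh = ½mv_top² + mg(2r)
v_top² = 2g(h − 2r) = 2(9.8)(3.61 − 2.140) = 28.81
v_top = 5.368 m/s

v = 5.37 m/s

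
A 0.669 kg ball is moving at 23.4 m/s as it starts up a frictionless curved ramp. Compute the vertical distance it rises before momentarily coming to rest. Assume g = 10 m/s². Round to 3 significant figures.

h = 27.4 m

Setting KE at the bottom equal to PE gained: ½mv² = mgh
h = v²/(2g) = 23.4²/(2 × 10) = 27.38 m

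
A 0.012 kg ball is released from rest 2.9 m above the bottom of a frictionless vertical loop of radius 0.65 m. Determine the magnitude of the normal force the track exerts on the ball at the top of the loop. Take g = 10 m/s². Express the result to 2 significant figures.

N = 0.47 N

Energy from release to top (height 2r): mgh = ½mv_top² + mg(2r)
v_top² = 2g(h − 2r) = 2(10)(2.9 − 1.300) = 32.000 m²/s²
At the top, both N and weight point toward the centre: N + mg = mv_top²/r
N = m(v_top²/r − g) = 0.012(32.000/0.65 − 10) = 0.4708 N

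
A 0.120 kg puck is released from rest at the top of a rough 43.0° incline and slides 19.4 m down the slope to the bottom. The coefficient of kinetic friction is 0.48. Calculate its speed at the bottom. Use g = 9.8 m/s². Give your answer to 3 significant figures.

v = 11.2 m/s

Work–energy: mg(L sinθ) − μ_k(mg cosθ)L = ½mv²
mgh = mgL sinθ = (0.120)(9.8)(19.4)sin43.0° = 15.559 J
W_f = μ_k mg cosθ · L = (0.48)(0.120)(9.8)cos43.0°·19.4 = 8.009 J
½mv² = 15.559 − 8.009 = 7.5504 J
v = √(2 × 7.5504/0.120) = 11.22 m/s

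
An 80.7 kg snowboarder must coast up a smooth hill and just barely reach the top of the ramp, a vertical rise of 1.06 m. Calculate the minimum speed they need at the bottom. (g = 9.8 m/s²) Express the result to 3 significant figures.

At the top they are momentarily at rest, so all KE converts to PE: ½mv² = mgh
v = √(2gh) = √(2 × 9.8 × 1.06) = 4.558 m/s

v = 4.56 m/s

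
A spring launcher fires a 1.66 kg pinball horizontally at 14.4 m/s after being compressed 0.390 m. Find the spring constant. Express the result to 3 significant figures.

Energy stored in the spring equals the launch KE: ½kx² = ½mv²
k = mv²/x² = (1.66)(14.4)²/(0.390)² = 2263 N/m

k = 2260 N/m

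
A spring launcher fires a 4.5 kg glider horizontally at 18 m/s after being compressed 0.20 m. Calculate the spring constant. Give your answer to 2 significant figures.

k = 36000 N/m

Energy stored in the spring equals the launch KE: ½kx² = ½mv²
k = mv²/x² = (4.5)(18)²/(0.20)² = 36450 N/m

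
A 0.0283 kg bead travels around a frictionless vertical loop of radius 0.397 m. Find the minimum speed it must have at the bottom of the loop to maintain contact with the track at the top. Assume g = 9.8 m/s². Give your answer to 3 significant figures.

At the top: mg = mv_top²/r ⇒ v_top² = gr = 3.891 m²/s²
Energy from bottom to top (height 2r): ½mv_bot² = ½mv_top² + mg(2r)
v_bot² = gr + 4gr = 5gr = 19.45
v_bot = √(5gr) = 4.411 m/s

v = 4.41 m/s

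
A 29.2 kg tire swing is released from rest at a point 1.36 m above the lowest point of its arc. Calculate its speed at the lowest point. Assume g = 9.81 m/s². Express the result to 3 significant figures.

v = 5.17 m/s

Equating total energy at the two states: mgh = ½mv²
The mass cancels from both sides.
v = √(2gh) = √(2 × 9.81 × 1.36) = √26.683 = 5.166 m/s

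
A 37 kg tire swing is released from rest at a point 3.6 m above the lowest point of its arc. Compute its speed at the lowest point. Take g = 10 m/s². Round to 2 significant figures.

v = 8.5 m/s

Energy conservation between the two points: mgh = ½mv²
v = √(2gh) = √(2 × 10 × 3.6) = √72.000 = 8.485 m/s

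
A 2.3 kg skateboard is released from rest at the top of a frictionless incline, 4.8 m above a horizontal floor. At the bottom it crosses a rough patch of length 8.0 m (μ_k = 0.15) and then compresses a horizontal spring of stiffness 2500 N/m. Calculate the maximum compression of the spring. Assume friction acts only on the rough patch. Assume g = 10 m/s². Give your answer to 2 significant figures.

x = 0.26 m

Initial energy: E₁ = mgh = (2.3)(10)(4.8) = 110.40 J
Friction removes W_f = μ_k mg d = (0.15)(2.3)(10)(8.0) = 27.60 J
Energy reaching the spring: E = 110.40 − 27.60 = 82.800 J
At max compression ½kx² = E ⇒ x = √(2E/k) = √(2 × 82.800/2500) = 0.2574 m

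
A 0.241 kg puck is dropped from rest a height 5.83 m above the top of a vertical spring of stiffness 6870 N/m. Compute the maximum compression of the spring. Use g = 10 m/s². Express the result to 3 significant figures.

Measuring PE from the top of the relaxed spring, at max compression the puck has dropped H + x with zero KE, so:
mg(H + x) = ½kx²
½(6870)x² − (0.241)(10)x − (0.241)(10)(5.83) = 0
3435x² − 2.410x − 14.05 = 0
x = [2.410 + √(5.808 + 193051)]/(2 × 3435) = 0.06431 m

x = 0.0643 m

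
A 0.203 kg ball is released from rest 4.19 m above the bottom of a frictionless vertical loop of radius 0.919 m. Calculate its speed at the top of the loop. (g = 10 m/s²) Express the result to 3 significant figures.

Energy conservation: mgh = ½mv_top² + mg(2r)
v_top² = 2g(h − 2r) = 2(10)(4.19 − 1.838) = 47.04
v_top = 6.859 m/s

v = 6.86 m/s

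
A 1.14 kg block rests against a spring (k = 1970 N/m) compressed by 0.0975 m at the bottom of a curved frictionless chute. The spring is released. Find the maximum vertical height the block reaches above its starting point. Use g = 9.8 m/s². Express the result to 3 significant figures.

h = 0.838 m

All spring PE becomes gravitational PE at the highest point: ½kx² = mgh
h = kx²/(2mg) = (1970)(0.0975)²/(2 × 1.14 × 9.8) = 0.8381 m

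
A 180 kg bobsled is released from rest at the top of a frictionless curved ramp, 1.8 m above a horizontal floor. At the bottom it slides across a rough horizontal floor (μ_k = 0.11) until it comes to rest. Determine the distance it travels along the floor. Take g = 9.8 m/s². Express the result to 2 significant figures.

Applying the work–energy principle:
At rest all PE has been dissipated by friction: mgh = μ_k m g d
d = h/μ_k = 1.8/0.11 = 16.36 m

d = 16 m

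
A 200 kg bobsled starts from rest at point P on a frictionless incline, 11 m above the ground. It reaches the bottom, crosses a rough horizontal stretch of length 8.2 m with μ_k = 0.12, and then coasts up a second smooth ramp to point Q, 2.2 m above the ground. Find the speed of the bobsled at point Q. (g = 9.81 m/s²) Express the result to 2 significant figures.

v = 12 m/s

Energy at P: mgh₁ = (200)(9.81)(11) = 21582 J
Friction loss: W_f = μ_k mg d = 1931 J
At Q: ½mv² + mgh₂ = mgh₁ − W_f
½mv² = 21582 − 1931 − 4316.4 = 15335 J
v = √(2 × 15335/200) = 12.38 m/s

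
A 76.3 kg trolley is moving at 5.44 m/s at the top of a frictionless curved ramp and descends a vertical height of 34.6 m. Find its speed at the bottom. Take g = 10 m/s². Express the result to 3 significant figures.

Energy conservation between the two points: ½mv₀² + mgh = ½mv²
v² = v₀² + 2gh = (5.44)² + 2(10)(34.6) = 721.59
v = √721.59 = 26.86 m/s

v = 26.9 m/s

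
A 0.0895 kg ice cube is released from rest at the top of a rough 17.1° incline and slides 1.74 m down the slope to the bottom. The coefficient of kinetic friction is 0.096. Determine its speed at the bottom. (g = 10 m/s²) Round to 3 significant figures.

v = 2.65 m/s

Energy: mgh = ½mv² + W_f, with h = L sinθ and W_f = μ_k (mg cosθ) L
mgh = mgL sinθ = (0.0895)(10)(1.74)sin17.1° = 0.45791 J
W_f = μ_k mg cosθ · L = (0.096)(0.0895)(10)cos17.1°·1.74 = 0.1429 J
½mv² = 0.45791 − 0.1429 = 0.31502 J
v = √(2 × 0.31502/0.0895) = 2.653 m/s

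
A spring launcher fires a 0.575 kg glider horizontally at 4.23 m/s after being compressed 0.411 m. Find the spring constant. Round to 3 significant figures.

k = 60.9 N/m

½kx² = ½mv²
k = mv²/x² = (0.575)(4.23)²/(0.411)² = 60.91 N/m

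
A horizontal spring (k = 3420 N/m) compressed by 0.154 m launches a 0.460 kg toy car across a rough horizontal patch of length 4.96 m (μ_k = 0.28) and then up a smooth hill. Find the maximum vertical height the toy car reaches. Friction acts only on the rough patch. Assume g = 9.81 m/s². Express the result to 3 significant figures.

Spring energy: E₀ = ½kx² = ½(3420)(0.154)² = 40.554 J
Friction: W_f = μ_k mg d = (0.28)(0.460)(9.81)(4.96) = 6.267 J
Energy at base of ramp: E = 40.554 − 6.267 = 34.287 J
At max height all remaining energy is PE: mgh = E ⇒ h = E/(mg) = 34.287/(0.460 × 9.81) = 7.598 m

h = 7.60 m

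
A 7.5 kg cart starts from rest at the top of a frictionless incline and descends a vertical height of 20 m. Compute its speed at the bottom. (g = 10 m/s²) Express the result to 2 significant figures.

v = 20 m/s

By conservation of mechanical energy, mgh = ½mv²
The mass cancels from both sides.
v = √(2gh) = √(2 × 10 × 20) = √400.00 = 20.00 m/s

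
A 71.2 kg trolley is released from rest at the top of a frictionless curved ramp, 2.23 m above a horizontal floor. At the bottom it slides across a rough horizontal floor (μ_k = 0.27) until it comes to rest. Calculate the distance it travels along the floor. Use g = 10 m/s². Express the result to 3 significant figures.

Energy bookkeeping (friction removes W_f = μ_k N d):
At rest all PE has been dissipated by friction: mgh = μ_k m g d
d = h/μ_k = 2.23/0.27 = 8.259 m

d = 8.26 m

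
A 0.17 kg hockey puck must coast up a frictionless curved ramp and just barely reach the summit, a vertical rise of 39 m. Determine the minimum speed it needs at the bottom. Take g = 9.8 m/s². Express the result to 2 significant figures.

At the top it is momentarily at rest, so all KE converts to PE: ½mv² = mgh
v = √(2gh) = √(2 × 9.8 × 39) = 27.65 m/s

v = 28 m/s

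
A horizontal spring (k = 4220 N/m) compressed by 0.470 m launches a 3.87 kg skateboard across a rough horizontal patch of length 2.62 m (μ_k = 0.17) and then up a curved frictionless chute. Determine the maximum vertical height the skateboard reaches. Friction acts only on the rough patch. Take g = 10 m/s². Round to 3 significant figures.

h = 11.6 m

Spring energy: E₀ = ½kx² = ½(4220)(0.470)² = 466.10 J
Friction: W_f = μ_k mg d = (0.17)(3.87)(10)(2.62) = 17.24 J
Energy at base of ramp: E = 466.10 − 17.24 = 448.86 J
At max height all remaining energy is PE: mgh = E ⇒ h = E/(mg) = 448.86/(3.87 × 10) = 11.60 m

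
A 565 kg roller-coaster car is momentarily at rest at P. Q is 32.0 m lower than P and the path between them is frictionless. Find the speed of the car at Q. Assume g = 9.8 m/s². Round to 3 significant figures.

v = 25.0 m/s

Energy conservation between the two points: mgh = ½mv²
v = √(2gh) = √(2 × 9.8 × 32.0) = √627.20 = 25.04 m/s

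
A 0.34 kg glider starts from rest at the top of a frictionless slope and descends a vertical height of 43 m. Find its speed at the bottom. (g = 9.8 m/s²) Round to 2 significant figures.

By conservation of mechanical energy, mgh = ½mv²
The mass cancels from both sides.
v = √(2gh) = √(2 × 9.8 × 43) = √842.80 = 29.03 m/s

v = 29 m/s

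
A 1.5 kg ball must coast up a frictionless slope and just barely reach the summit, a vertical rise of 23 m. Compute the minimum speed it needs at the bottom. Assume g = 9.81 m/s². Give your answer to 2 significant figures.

At the top it is momentarily at rest, so all KE converts to PE: ½mv² = mgh
v = √(2gh) = √(2 × 9.81 × 23) = 21.24 m/s

v = 21 m/s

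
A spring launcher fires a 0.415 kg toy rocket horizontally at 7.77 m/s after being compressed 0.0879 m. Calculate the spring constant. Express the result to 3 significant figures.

½kx² = ½mv²
k = mv²/x² = (0.415)(7.77)²/(0.0879)² = 3243 N/m

k = 3240 N/m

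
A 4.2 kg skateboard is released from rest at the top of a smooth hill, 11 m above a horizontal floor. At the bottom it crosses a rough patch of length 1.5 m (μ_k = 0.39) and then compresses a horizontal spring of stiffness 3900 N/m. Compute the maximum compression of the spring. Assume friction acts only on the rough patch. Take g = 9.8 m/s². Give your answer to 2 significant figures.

x = 0.47 m

Initial energy: E₁ = mgh = (4.2)(9.8)(11) = 452.76 J
Friction removes W_f = μ_k mg d = (0.39)(4.2)(9.8)(1.5) = 24.08 J
Energy reaching the spring: E = 452.76 − 24.08 = 428.68 J
At max compression ½kx² = E ⇒ x = √(2E/k) = √(2 × 428.68/3900) = 0.4689 m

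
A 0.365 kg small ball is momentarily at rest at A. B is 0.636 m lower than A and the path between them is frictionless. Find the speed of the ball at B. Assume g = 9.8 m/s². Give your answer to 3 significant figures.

v = 3.53 m/s

Energy conservation between the two points: mgh = ½mv²
v = √(2gh) = √(2 × 9.8 × 0.636) = √12.466 = 3.531 m/s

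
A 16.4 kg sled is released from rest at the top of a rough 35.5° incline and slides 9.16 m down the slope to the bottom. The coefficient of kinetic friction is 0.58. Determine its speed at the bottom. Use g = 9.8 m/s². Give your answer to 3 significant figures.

Taking the bottom as reference, mgh = ½mv² + μ_k N L with h = L sinθ, N = mg cosθ:
mgh = mgL sinθ = (16.4)(9.8)(9.16)sin35.5° = 854.91 J
W_f = μ_k mg cosθ · L = (0.58)(16.4)(9.8)cos35.5°·9.16 = 695.2 J
½mv² = 854.91 − 695.2 = 159.76 J
v = √(2 × 159.76/16.4) = 4.414 m/s

v = 4.41 m/s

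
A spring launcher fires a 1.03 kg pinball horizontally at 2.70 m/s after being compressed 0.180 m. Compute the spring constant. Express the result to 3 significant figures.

Energy stored in the spring equals the launch KE: ½kx² = ½mv²
k = mv²/x² = (1.03)(2.70)²/(0.180)² = 231.8 N/m

k = 232 N/m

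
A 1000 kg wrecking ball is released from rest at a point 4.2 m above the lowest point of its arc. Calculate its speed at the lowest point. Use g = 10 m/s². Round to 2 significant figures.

Energy conservation between the two points: mgh = ½mv²
v = √(2gh) = √(2 × 10 × 4.2) = √84.000 = 9.165 m/s

v = 9.2 m/s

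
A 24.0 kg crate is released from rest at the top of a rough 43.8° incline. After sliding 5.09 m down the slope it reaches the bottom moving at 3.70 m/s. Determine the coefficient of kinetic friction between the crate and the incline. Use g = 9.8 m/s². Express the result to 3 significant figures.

μ_k = 0.769

The energy dissipated by friction is the PE lost minus the KE gained:
mgL sinθ = 828.61 J; ½mv² = 164.28 J
W_f = 828.61 − 164.28 = 664.3 J
μ_k = W_f/(mg cosθ · L) = 664.3/(169.8 × 5.09) = 0.7688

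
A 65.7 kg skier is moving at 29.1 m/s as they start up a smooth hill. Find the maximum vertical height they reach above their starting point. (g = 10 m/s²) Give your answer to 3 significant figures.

By energy conservation, ½mv² = mgh
h = v²/(2g) = 29.1²/(2 × 10) = 42.34 m

h = 42.3 m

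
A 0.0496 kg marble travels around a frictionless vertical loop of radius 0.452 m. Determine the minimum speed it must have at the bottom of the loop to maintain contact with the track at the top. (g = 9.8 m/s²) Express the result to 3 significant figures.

At the top: mg = mv_top²/r ⇒ v_top² = gr = 4.430 m²/s²
Energy from bottom to top (height 2r): ½mv_bot² = ½mv_top² + mg(2r)
v_bot² = gr + 4gr = 5gr = 22.15
v_bot = √(5gr) = 4.706 m/s

v = 4.71 m/s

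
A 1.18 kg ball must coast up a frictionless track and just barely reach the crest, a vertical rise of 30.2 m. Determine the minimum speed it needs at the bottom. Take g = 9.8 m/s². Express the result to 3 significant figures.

v = 24.3 m/s

At the top it is momentarily at rest, so all KE converts to PE: ½mv² = mgh
v = √(2gh) = √(2 × 9.8 × 30.2) = 24.33 m/s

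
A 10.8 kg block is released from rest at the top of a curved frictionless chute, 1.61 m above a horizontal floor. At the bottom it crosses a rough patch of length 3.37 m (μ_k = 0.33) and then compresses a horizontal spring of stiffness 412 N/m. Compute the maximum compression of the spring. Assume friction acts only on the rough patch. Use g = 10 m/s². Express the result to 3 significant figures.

Initial energy: E₁ = mgh = (10.8)(10)(1.61) = 173.88 J
Friction removes W_f = μ_k mg d = (0.33)(10.8)(10)(3.37) = 120.1 J
Energy reaching the spring: E = 173.88 − 120.1 = 53.773 J
At max compression ½kx² = E ⇒ x = √(2E/k) = √(2 × 53.773/412) = 0.5109 m

x = 0.511 m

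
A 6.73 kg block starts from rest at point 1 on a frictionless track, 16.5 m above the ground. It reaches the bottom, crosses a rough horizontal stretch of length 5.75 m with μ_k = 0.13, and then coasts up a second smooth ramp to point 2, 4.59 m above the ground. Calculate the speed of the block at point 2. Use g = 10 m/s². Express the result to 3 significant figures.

v = 14.9 m/s

Energy at 1: mgh₁ = (6.73)(10)(16.5) = 1110.5 J
Friction loss: W_f = μ_k mg d = 50.31 J
At 2: ½mv² + mgh₂ = mgh₁ − W_f
½mv² = 1110.5 − 50.31 − 308.91 = 751.24 J
v = √(2 × 751.24/6.73) = 14.94 m/s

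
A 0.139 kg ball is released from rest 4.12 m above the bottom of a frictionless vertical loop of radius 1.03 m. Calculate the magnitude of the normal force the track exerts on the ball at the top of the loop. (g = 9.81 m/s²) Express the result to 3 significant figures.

Energy from release to top (height 2r): mgh = ½mv_top² + mg(2r)
v_top² = 2g(h − 2r) = 2(9.81)(4.12 − 2.060) = 40.417 m²/s²
At the top, both N and weight point toward the centre: N + mg = mv_top²/r
N = m(v_top²/r − g) = 0.139(40.417/1.03 − 9.81) = 4.091 N

N = 4.09 N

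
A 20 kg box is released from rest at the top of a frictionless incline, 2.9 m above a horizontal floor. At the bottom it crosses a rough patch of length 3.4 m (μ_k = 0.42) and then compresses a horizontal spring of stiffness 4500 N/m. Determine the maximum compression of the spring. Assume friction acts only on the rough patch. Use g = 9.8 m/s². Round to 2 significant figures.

x = 0.36 m

Initial energy: E₁ = mgh = (20)(9.8)(2.9) = 568.40 J
Friction removes W_f = μ_k mg d = (0.42)(20)(9.8)(3.4) = 279.9 J
Energy reaching the spring: E = 568.40 − 279.9 = 288.51 J
At max compression ½kx² = E ⇒ x = √(2E/k) = √(2 × 288.51/4500) = 0.3581 m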